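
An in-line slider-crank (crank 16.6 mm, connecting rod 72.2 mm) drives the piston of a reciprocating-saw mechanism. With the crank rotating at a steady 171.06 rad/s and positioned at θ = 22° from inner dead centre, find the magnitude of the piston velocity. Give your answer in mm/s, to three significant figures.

1290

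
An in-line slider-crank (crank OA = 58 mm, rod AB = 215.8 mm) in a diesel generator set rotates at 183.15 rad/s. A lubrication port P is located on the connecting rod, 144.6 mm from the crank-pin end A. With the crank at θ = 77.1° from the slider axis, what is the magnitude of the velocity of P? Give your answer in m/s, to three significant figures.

ω = 183.2 rad/s.  Crank-pin speed |V_A| = rω = 10.623 m/s, perpendicular to OA.
Rod angle: sinφ = −(r/L) sinθ ⇒ φ = -15.188°; ω_rod = −rω cosθ/√(L²−r²sin²θ) = -11.387 rad/s.
V_P = V_A + ω_rod × AP, with AP = 0.1446 m along the rod.
Components: V_Px = −rω sinθ − a·ω_rod·sinφ = -10.786 m/s;  V_Py = rω cosθ + a·ω_rod·cosφ = +0.78245 m/s.
|V_P| = √(V_Px² + V_Py²) = 10.814 m/s.

10.8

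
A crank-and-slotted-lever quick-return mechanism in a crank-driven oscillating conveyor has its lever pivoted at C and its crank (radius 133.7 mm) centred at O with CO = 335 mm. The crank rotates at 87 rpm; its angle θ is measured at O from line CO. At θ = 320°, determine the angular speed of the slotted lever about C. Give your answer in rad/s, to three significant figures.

ω = 9.111 rad/s (from 87 rpm).
Crank pin A relative to C: A = (d + r cosθ, r sinθ); lever angle φ = atan2(r sinθ, d + r cosθ).
Differentiating tanφ: φ̇ = rω(d cosθ + r)/(d² + r² + 2dr cosθ).
d² + r² + 2dr cosθ = |CA|² = 0.198722 m²;  d cosθ + r = +0.39032 m.
|ω_lever| = |0.1337·9.111·+0.39032| / 0.198722 = 2.3925 rad/s.

2.39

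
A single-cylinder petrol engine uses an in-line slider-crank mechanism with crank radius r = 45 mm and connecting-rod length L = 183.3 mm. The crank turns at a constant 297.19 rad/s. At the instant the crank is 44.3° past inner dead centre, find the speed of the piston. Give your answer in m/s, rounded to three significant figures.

ω = 297.2 rad/s
For an in-line slider-crank, x = r cosθ + √(L² − r² sin²θ), so v = −rω sinθ·[1 + r cosθ/√(L² − r² sin²θ)].
With r = 0.045 m, L = 0.1833 m, θ = 44.3°: √(L² − r² sin²θ) = 0.18059 m.
v = −0.045·297.2·0.69842·[1 + 0.045·0.71569/0.18059] = -11.006 m/s.
|v| = 11.006 m/s.

11.0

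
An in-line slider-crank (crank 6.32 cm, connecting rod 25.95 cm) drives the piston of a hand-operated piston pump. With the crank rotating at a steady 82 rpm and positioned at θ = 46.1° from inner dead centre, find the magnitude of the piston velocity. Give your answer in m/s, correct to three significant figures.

ω = 2π·82/60 = 8.587 rad/s
For an in-line slider-crank, x = r cosθ + √(L² − r² sin²θ), so v = −rω sinθ·[1 + r cosθ/√(L² − r² sin²θ)].
With r = 0.0632 m, L = 0.2595 m, θ = 46.1°: √(L² − r² sin²θ) = 0.25547 m.
v = −0.0632·8.587·0.72055·[1 + 0.0632·0.69340/0.25547] = -0.45812 m/s.
|v| = 0.45812 m/s.

0.458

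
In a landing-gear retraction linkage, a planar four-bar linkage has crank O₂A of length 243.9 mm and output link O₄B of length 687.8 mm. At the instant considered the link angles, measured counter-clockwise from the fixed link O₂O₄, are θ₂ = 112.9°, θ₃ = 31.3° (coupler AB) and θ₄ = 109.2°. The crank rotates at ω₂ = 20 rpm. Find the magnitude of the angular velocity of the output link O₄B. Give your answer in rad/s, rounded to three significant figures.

ω₂ = 2.094 rad/s (from 20 rpm).
Differentiating the loop-closure r₂e^{iθ₂}+r₃e^{iθ₃}=r₁+r₄e^{iθ₄} gives r₂ω₂e^{iθ₂}+r₃ω₃e^{iθ₃}=r₄ω₄e^{iθ₄}.
Eliminating the other unknown: ω₄ = r₂ω₂ sin(θ₂−θ₃) / [r₄ sin(θ₄−θ₃)].
Numerator sine = +0.98927; denominator sine = +0.97778.
Result = 0.2439·2.094·(+0.98927) / (0.6878·(+0.97778)) = +0.75142 rad/s; magnitude 0.75142 rad/s.

0.751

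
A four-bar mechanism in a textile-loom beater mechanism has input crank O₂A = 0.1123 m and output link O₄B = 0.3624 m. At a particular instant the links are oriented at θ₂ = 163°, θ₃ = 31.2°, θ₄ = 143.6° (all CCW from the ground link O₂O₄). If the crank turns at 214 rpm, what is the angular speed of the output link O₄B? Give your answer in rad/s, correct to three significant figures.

5.60

ω₂ = 22.41 rad/s (from 214 rpm).
Differentiating the loop-closure r₂e^{iθ₂}+r₃e^{iθ₃}=r₁+r₄e^{iθ₄} gives r₂ω₂e^{iθ₂}+r₃ω₃e^{iθ₃}=r₄ω₄e^{iθ₄}.
Eliminating the other unknown: ω₄ = r₂ω₂ sin(θ₂−θ₃) / [r₄ sin(θ₄−θ₃)].
Numerator sine = +0.74548; denominator sine = +0.92455.
Result = 0.1123·22.41·(+0.74548) / (0.3624·(+0.92455)) = +5.5994 rad/s; magnitude 5.5994 rad/s.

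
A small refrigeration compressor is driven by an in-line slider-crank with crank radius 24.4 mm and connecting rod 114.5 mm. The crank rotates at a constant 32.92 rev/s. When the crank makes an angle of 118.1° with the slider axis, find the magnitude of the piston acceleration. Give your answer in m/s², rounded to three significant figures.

616

ω = 2π·32.9 = 206.8 rad/s
x(θ) = r cosθ + √(L² − r² sin²θ); with ω constant, a = ω²·d²x/dθ².
d²x/dθ² = −r cosθ − r²(cos2θ)/√u − r⁴ sin²2θ/(4u^{3/2}),  u = L² − r² sin²θ = 0.012647 m².
Substituting r = 0.0244 m, L = 0.1145 m, θ = 118.1°: d²x/dθ² = +0.014395 m.
a = ω²·d²x/dθ² = (206.8)²·(+0.014395) = +615.86 m/s²;  |a| = 615.86 m/s².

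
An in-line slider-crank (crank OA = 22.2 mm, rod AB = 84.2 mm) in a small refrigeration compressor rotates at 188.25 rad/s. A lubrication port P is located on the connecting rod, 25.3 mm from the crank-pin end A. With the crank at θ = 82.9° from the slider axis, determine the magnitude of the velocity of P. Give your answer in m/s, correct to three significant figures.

4.20

ω = 188.2 rad/s.  Crank-pin speed |V_A| = rω = 4.1791 m/s, perpendicular to OA.
Rod angle: sinφ = −(r/L) sinθ ⇒ φ = -15.167°; ω_rod = −rω cosθ/√(L²−r²sin²θ) = -6.3562 rad/s.
V_P = V_A + ω_rod × AP, with AP = 0.0253 m along the rod.
Components: V_Px = −rω sinθ − a·ω_rod·sinφ = -4.1892 m/s;  V_Py = rω cosθ + a·ω_rod·cosφ = +0.36134 m/s.
|V_P| = √(V_Px² + V_Py²) = 4.2047 m/s.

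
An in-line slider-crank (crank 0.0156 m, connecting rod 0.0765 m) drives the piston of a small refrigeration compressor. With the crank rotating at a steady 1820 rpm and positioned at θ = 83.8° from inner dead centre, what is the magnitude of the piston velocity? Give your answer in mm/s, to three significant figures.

ω = 2π·1820/60 = 190.6 rad/s
For an in-line slider-crank, x = r cosθ + √(L² − r² sin²θ), so v = −rω sinθ·[1 + r cosθ/√(L² − r² sin²θ)].
With r = 0.0156 m, L = 0.0765 m, θ = 83.8°: √(L² − r² sin²θ) = 0.074911 m.
v = −0.0156·190.6·0.99415·[1 + 0.0156·0.10800/0.074911] = -3.0223 m/s.
|v| = 3.0223 m/s = 3022.3 mm/s.

3020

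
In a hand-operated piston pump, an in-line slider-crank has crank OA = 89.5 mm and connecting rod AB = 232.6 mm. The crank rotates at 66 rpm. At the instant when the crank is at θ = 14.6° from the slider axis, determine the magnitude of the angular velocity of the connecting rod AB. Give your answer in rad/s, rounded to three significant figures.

ω = 6.912 rad/s (converted from 66 rpm).
The rod makes angle φ with the slider axis where L sinφ = r sinθ; differentiating, L cosφ·φ̇ = r ω cosθ.
L cosφ = √(L² − r² sin²θ) = 0.2315 m.
|ω_rod| = r ω |cosθ| / √(L² − r² sin²θ) = 0.0895·6.912·0.96771/0.2315 = 2.5857 rad/s.

2.59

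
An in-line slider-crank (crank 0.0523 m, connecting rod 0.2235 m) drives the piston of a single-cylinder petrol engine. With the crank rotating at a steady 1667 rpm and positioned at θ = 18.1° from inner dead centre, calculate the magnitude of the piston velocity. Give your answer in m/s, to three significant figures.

3.47

ω = 2π·1667/60 = 174.6 rad/s
For an in-line slider-crank, x = r cosθ + √(L² − r² sin²θ), so v = −rω sinθ·[1 + r cosθ/√(L² − r² sin²θ)].
With r = 0.0523 m, L = 0.2235 m, θ = 18.1°: √(L² − r² sin²θ) = 0.22291 m.
v = −0.0523·174.6·0.31068·[1 + 0.0523·0.95052/0.22291] = -3.469 m/s.
|v| = 3.469 m/s.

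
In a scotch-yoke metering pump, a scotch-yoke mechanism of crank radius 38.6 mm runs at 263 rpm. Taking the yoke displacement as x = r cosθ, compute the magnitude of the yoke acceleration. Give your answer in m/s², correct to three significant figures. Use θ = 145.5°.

24.1

ω = 27.54 rad/s (from 263 rpm).
x = r cosθ ⇒ ẍ = −rω² cosθ (ω constant).
|a| = rω²|cosθ| = 0.0386·(27.54)²·|cos 145.5°| = 24.13 m/s².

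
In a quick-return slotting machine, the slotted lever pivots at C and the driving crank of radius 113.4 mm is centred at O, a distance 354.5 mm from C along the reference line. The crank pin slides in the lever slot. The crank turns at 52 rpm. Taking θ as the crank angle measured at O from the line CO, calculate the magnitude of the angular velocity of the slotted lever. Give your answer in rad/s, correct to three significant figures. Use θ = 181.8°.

ω = 5.445 rad/s (from 52 rpm).
Crank pin A relative to C: A = (d + r cosθ, r sinθ); lever angle φ = atan2(r sinθ, d + r cosθ).
Differentiating tanφ: φ̇ = rω(d cosθ + r)/(d² + r² + 2dr cosθ).
d² + r² + 2dr cosθ = |CA|² = 0.0581689 m²;  d cosθ + r = -0.24093 m.
|ω_lever| = |0.1134·5.445·-0.24093| / 0.0581689 = 2.5576 rad/s.

2.56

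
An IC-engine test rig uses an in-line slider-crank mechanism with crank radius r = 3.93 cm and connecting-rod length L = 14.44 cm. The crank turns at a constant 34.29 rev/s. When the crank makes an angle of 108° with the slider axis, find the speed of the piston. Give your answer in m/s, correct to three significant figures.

ω = 2π·34.3 = 215.5 rad/s
For an in-line slider-crank, x = r cosθ + √(L² − r² sin²θ), so v = −rω sinθ·[1 + r cosθ/√(L² − r² sin²θ)].
With r = 0.0393 m, L = 0.1444 m, θ = 108°: √(L² − r² sin²θ) = 0.13948 m.
v = −0.0393·215.5·0.95106·[1 + 0.0393·-0.30902/0.13948] = -7.3516 m/s.
|v| = 7.3516 m/s.

7.35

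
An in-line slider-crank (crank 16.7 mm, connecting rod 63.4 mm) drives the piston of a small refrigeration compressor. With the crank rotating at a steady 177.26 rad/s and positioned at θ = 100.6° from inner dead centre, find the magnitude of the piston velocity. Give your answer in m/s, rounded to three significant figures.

ω = 177.3 rad/s
For an in-line slider-crank, x = r cosθ + √(L² − r² sin²θ), so v = −rω sinθ·[1 + r cosθ/√(L² − r² sin²θ)].
With r = 0.0167 m, L = 0.0634 m, θ = 100.6°: √(L² − r² sin²θ) = 0.061238 m.
v = −0.0167·177.3·0.98294·[1 + 0.0167·-0.18395/0.061238] = -2.7638 m/s.
|v| = 2.7638 m/s.

2.76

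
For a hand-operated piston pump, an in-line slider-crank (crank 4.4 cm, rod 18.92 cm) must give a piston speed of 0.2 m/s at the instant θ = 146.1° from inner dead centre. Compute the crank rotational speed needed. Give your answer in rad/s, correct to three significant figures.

For an in-line slider-crank, |v_piston| = rω|sinθ|·[1 + r cosθ/√(L² − r² sin²θ)].
With r = 0.044 m, L = 0.1892 m, θ = 146.1°: the bracketed kinematic factor |dx/dθ| = 0.019763 m.
ω = v/|dx/dθ| = 0.2/0.019763 = 10.12 rad/s.

10.1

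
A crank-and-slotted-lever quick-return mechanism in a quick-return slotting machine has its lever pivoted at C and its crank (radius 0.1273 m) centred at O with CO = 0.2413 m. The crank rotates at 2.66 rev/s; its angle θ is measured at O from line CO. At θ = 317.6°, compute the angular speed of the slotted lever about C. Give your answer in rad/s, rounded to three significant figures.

5.43

ω = 16.71 rad/s (from 2.66 rev/s).
Crank pin A relative to C: A = (d + r cosθ, r sinθ); lever angle φ = atan2(r sinθ, d + r cosθ).
Differentiating tanφ: φ̇ = rω(d cosθ + r)/(d² + r² + 2dr cosθ).
d² + r² + 2dr cosθ = |CA|² = 0.119798 m²;  d cosθ + r = +0.30549 m.
|ω_lever| = |0.1273·16.71·+0.30549| / 0.119798 = 5.4255 rad/s.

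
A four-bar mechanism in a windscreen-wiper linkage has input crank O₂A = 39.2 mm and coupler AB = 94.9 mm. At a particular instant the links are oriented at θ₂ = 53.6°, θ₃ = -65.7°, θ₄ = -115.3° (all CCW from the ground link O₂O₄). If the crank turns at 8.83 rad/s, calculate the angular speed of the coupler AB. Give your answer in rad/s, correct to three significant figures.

0.922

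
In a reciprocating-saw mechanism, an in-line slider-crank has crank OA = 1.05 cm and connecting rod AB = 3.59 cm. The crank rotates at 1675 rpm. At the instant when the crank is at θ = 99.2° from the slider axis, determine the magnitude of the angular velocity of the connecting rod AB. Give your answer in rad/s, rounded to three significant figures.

ω = 175.4 rad/s (converted from 1675 rpm).
The rod makes angle φ with the slider axis where L sinφ = r sinθ; differentiating, L cosφ·φ̇ = r ω cosθ.
L cosφ = √(L² − r² sin²θ) = 0.034371 m.
|ω_rod| = r ω |cosθ| / √(L² − r² sin²θ) = 0.0105·175.4·0.15988/0.034371 = 8.5671 rad/s.

8.57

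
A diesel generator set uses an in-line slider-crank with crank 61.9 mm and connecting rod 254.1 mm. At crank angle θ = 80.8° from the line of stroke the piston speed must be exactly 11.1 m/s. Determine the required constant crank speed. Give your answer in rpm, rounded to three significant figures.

1670

For an in-line slider-crank, |v_piston| = rω|sinθ|·[1 + r cosθ/√(L² − r² sin²θ)].
With r = 0.0619 m, L = 0.2541 m, θ = 80.8°: the bracketed kinematic factor |dx/dθ| = 0.063556 m.
ω = v/|dx/dθ| = 11.1/0.063556 = 174.65 rad/s.
N = 60ω/(2π) = 1667.8 rpm.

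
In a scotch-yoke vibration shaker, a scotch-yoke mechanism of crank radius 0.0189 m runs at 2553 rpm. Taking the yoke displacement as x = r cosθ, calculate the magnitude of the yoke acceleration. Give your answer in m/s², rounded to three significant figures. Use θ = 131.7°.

899

ω = 267.3 rad/s (from 2553 rpm).
x = r cosθ ⇒ ẍ = −rω² cosθ (ω constant).
|a| = rω²|cosθ| = 0.0189·(267.3)²·|cos 131.7°| = 898.65 m/s².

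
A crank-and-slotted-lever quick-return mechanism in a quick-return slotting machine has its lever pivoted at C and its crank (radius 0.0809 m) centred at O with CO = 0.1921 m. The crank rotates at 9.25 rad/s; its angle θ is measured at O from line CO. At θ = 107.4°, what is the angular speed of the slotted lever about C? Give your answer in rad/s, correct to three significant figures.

0.514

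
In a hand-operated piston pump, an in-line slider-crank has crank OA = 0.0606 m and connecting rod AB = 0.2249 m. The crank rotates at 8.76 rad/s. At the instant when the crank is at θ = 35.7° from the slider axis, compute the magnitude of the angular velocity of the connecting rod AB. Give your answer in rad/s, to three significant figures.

1.94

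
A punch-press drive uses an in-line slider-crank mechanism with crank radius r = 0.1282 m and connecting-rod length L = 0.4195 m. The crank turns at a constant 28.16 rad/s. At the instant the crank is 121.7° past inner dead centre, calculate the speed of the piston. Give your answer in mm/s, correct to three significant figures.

2560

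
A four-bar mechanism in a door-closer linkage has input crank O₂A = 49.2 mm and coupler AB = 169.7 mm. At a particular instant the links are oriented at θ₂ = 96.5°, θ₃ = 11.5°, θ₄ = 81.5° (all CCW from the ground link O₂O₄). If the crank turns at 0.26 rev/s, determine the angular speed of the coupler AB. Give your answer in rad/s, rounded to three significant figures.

0.130

ω₂ = 1.634 rad/s (from 0.26 rev/s).
Differentiating the loop-closure r₂e^{iθ₂}+r₃e^{iθ₃}=r₁+r₄e^{iθ₄} gives r₂ω₂e^{iθ₂}+r₃ω₃e^{iθ₃}=r₄ω₄e^{iθ₄}.
Eliminating the other unknown: ω₃ = r₂ω₂ sin(θ₄−θ₂) / [r₃ sin(θ₃−θ₄)].
Numerator sine = -0.25882; denominator sine = -0.93969.
Result = 0.0492·1.634·(-0.25882) / (0.1697·(-0.93969)) = +0.13045 rad/s; magnitude 0.13045 rad/s.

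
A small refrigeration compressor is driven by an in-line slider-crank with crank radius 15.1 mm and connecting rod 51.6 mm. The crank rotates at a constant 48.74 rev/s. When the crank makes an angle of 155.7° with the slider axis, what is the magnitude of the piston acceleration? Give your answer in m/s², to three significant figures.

ω = 2π·48.7 = 306.2 rad/s
x(θ) = r cosθ + √(L² − r² sin²θ); with ω constant, a = ω²·d²x/dθ².
d²x/dθ² = −r cosθ − r²(cos2θ)/√u − r⁴ sin²2θ/(4u^{3/2}),  u = L² − r² sin²θ = 0.00262395 m².
Substituting r = 0.0151 m, L = 0.0516 m, θ = 155.7°: d²x/dθ² = +0.010764 m.
a = ω²·d²x/dθ² = (306.2)²·(+0.010764) = +1009.5 m/s²;  |a| = 1009.5 m/s².

1010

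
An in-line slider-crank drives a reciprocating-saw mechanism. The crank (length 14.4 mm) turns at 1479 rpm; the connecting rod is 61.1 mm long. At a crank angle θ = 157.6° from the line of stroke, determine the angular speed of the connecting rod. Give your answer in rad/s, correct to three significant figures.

33.9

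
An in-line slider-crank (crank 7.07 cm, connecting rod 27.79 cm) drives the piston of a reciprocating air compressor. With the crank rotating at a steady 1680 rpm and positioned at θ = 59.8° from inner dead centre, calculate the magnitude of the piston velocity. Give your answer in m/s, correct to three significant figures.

12.2

ω = 2π·1680/60 = 175.9 rad/s
For an in-line slider-crank, x = r cosθ + √(L² − r² sin²θ), so v = −rω sinθ·[1 + r cosθ/√(L² − r² sin²θ)].
With r = 0.0707 m, L = 0.2779 m, θ = 59.8°: √(L² − r² sin²θ) = 0.2711 m.
v = −0.0707·175.9·0.86427·[1 + 0.0707·0.50302/0.2711] = -12.16 m/s.
|v| = 12.16 m/s.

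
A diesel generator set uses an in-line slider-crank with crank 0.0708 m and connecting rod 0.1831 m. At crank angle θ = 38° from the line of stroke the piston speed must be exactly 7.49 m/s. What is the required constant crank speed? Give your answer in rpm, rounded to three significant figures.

For an in-line slider-crank, |v_piston| = rω|sinθ|·[1 + r cosθ/√(L² − r² sin²θ)].
With r = 0.0708 m, L = 0.1831 m, θ = 38°: the bracketed kinematic factor |dx/dθ| = 0.057264 m.
ω = v/|dx/dθ| = 7.49/0.057264 = 130.8 rad/s.
N = 60ω/(2π) = 1249 rpm.

1250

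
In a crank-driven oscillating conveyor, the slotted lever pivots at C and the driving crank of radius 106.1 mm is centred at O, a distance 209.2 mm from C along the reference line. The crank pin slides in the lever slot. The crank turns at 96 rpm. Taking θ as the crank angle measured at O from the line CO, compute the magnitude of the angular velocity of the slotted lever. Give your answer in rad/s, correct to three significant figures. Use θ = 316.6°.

ω = 10.05 rad/s (from 96 rpm).
Crank pin A relative to C: A = (d + r cosθ, r sinθ); lever angle φ = atan2(r sinθ, d + r cosθ).
Differentiating tanφ: φ̇ = rω(d cosθ + r)/(d² + r² + 2dr cosθ).
d² + r² + 2dr cosθ = |CA|² = 0.0872761 m²;  d cosθ + r = +0.2581 m.
|ω_lever| = |0.1061·10.05·+0.2581| / 0.0872761 = 3.1543 rad/s.

3.15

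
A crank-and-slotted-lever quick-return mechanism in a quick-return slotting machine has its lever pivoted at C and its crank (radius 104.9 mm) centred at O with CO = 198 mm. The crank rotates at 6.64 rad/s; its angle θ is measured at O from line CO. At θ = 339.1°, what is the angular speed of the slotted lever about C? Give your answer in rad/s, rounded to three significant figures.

ω = 6.64 rad/s
Crank pin A relative to C: A = (d + r cosθ, r sinθ); lever angle φ = atan2(r sinθ, d + r cosθ).
Differentiating tanφ: φ̇ = rω(d cosθ + r)/(d² + r² + 2dr cosθ).
d² + r² + 2dr cosθ = |CA|² = 0.0890152 m²;  d cosθ + r = +0.28987 m.
|ω_lever| = |0.1049·6.64·+0.28987| / 0.0890152 = 2.2682 rad/s.

2.27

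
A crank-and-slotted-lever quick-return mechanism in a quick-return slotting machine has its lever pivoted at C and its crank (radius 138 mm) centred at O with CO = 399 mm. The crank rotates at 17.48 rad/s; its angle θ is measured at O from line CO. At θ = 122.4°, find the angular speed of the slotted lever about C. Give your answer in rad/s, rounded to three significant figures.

1.53

ω = 17.48 rad/s
Crank pin A relative to C: A = (d + r cosθ, r sinθ); lever angle φ = atan2(r sinθ, d + r cosθ).
Differentiating tanφ: φ̇ = rω(d cosθ + r)/(d² + r² + 2dr cosθ).
d² + r² + 2dr cosθ = |CA|² = 0.119238 m²;  d cosθ + r = -0.075795 m.
|ω_lever| = |0.138·17.48·-0.075795| / 0.119238 = 1.5334 rad/s.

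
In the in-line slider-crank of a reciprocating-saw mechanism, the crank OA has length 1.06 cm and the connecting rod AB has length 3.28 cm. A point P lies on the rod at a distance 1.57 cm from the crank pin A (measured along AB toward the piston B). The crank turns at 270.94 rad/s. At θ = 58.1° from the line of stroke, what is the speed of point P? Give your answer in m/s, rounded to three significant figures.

ω = 270.9 rad/s.  Crank-pin speed |V_A| = rω = 2.872 m/s, perpendicular to OA.
Rod angle: sinφ = −(r/L) sinθ ⇒ φ = -15.924°; ω_rod = −rω cosθ/√(L²−r²sin²θ) = -48.116 rad/s.
V_P = V_A + ω_rod × AP, with AP = 0.0157 m along the rod.
Components: V_Px = −rω sinθ − a·ω_rod·sinφ = -2.6455 m/s;  V_Py = rω cosθ + a·ω_rod·cosφ = +0.79122 m/s.
|V_P| = √(V_Px² + V_Py²) = 2.7613 m/s.

2.76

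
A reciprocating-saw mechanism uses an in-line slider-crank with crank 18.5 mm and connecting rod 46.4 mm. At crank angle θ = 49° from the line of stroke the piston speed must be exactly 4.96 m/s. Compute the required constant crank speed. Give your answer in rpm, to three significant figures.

For an in-line slider-crank, |v_piston| = rω|sinθ|·[1 + r cosθ/√(L² − r² sin²θ)].
With r = 0.0185 m, L = 0.0464 m, θ = 49°: the bracketed kinematic factor |dx/dθ| = 0.017792 m.
ω = v/|dx/dθ| = 4.96/0.017792 = 278.78 rad/s.
N = 60ω/(2π) = 2662.2 rpm.

2660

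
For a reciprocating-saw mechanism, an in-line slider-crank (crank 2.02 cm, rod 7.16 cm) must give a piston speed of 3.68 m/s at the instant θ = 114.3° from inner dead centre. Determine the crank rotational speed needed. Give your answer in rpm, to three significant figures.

2170

For an in-line slider-crank, |v_piston| = rω|sinθ|·[1 + r cosθ/√(L² − r² sin²θ)].
With r = 0.0202 m, L = 0.0716 m, θ = 114.3°: the bracketed kinematic factor |dx/dθ| = 0.016199 m.
ω = v/|dx/dθ| = 3.68/0.016199 = 227.18 rad/s.
N = 60ω/(2π) = 2169.4 rpm.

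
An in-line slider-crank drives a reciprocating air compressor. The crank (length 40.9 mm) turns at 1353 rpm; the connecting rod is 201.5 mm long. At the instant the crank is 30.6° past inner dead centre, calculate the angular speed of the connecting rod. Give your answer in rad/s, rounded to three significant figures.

ω = 141.7 rad/s (converted from 1353 rpm).
The rod makes angle φ with the slider axis where L sinφ = r sinθ; differentiating, L cosφ·φ̇ = r ω cosθ.
L cosφ = √(L² − r² sin²θ) = 0.20042 m.
|ω_rod| = r ω |cosθ| / √(L² − r² sin²θ) = 0.0409·141.7·0.86074/0.20042 = 24.887 rad/s.

24.9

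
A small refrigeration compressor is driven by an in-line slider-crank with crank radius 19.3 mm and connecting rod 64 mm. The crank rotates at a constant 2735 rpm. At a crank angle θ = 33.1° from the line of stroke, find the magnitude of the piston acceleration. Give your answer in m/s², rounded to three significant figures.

ω = 2π·2735/60 = 286.4 rad/s
x(θ) = r cosθ + √(L² − r² sin²θ); with ω constant, a = ω²·d²x/dθ².
d²x/dθ² = −r cosθ − r²(cos2θ)/√u − r⁴ sin²2θ/(4u^{3/2}),  u = L² − r² sin²θ = 0.00398491 m².
Substituting r = 0.0193 m, L = 0.064 m, θ = 33.1°: d²x/dθ² = -0.018665 m.
a = ω²·d²x/dθ² = (286.4)²·(-0.018665) = -1531.1 m/s²;  |a| = 1531.1 m/s².

1530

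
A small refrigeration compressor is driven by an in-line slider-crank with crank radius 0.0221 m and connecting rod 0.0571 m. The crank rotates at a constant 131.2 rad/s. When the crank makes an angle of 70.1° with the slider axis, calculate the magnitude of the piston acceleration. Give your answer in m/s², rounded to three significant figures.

10.8

ω = 131.2 rad/s
x(θ) = r cosθ + √(L² − r² sin²θ); with ω constant, a = ω²·d²x/dθ².
d²x/dθ² = −r cosθ − r²(cos2θ)/√u − r⁴ sin²2θ/(4u^{3/2}),  u = L² − r² sin²θ = 0.00282859 m².
Substituting r = 0.0221 m, L = 0.0571 m, θ = 70.1°: d²x/dθ² = -0.00062942 m.
a = ω²·d²x/dθ² = (131.2)²·(-0.00062942) = -10.835 m/s²;  |a| = 10.835 m/s².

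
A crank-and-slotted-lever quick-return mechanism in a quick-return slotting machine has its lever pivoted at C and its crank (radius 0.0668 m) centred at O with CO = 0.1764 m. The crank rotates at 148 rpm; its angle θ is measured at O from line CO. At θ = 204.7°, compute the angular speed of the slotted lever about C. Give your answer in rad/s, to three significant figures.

ω = 15.5 rad/s (from 148 rpm).
Crank pin A relative to C: A = (d + r cosθ, r sinθ); lever angle φ = atan2(r sinθ, d + r cosθ).
Differentiating tanφ: φ̇ = rω(d cosθ + r)/(d² + r² + 2dr cosθ).
d² + r² + 2dr cosθ = |CA|² = 0.0141684 m²;  d cosθ + r = -0.093461 m.
|ω_lever| = |0.0668·15.5·-0.093461| / 0.0141684 = 6.8293 rad/s.

6.83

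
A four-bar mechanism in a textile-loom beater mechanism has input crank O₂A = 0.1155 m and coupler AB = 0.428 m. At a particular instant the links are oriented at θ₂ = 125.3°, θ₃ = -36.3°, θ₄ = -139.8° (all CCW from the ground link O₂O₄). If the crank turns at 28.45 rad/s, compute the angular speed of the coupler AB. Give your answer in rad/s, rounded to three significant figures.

7.87

ω₂ = 28.45 rad/s
Differentiating the loop-closure r₂e^{iθ₂}+r₃e^{iθ₃}=r₁+r₄e^{iθ₄} gives r₂ω₂e^{iθ₂}+r₃ω₃e^{iθ₃}=r₄ω₄e^{iθ₄}.
Eliminating the other unknown: ω₃ = r₂ω₂ sin(θ₄−θ₂) / [r₃ sin(θ₃−θ₄)].
Numerator sine = +0.99635; denominator sine = +0.97237.
Result = 0.1155·28.45·(+0.99635) / (0.428·(+0.97237)) = +7.8668 rad/s; magnitude 7.8668 rad/s.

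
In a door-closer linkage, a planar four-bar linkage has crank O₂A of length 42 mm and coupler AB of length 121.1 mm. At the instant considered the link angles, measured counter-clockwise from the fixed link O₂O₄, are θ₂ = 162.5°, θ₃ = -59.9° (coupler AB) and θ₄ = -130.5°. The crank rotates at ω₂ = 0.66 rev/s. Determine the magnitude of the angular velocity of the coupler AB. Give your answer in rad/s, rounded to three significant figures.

1.40

ω₂ = 4.147 rad/s (from 0.66 rev/s).
Differentiating the loop-closure r₂e^{iθ₂}+r₃e^{iθ₃}=r₁+r₄e^{iθ₄} gives r₂ω₂e^{iθ₂}+r₃ω₃e^{iθ₃}=r₄ω₄e^{iθ₄}.
Eliminating the other unknown: ω₃ = r₂ω₂ sin(θ₄−θ₂) / [r₃ sin(θ₃−θ₄)].
Numerator sine = +0.92050; denominator sine = +0.94322.
Result = 0.042·4.147·(+0.92050) / (0.1211·(+0.94322)) = +1.4036 rad/s; magnitude 1.4036 rad/s.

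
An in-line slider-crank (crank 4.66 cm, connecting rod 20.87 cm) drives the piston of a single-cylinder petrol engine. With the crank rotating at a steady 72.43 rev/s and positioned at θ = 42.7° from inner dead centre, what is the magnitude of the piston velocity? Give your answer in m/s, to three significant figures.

ω = 2π·72.4 = 455.1 rad/s
For an in-line slider-crank, x = r cosθ + √(L² − r² sin²θ), so v = −rω sinθ·[1 + r cosθ/√(L² − r² sin²θ)].
With r = 0.0466 m, L = 0.2087 m, θ = 42.7°: √(L² − r² sin²θ) = 0.20629 m.
v = −0.0466·455.1·0.67816·[1 + 0.0466·0.73491/0.20629] = -16.769 m/s.
|v| = 16.769 m/s.

16.8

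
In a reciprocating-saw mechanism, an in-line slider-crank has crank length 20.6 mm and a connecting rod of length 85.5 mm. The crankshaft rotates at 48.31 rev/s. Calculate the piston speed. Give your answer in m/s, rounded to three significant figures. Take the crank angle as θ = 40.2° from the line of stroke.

4.79

ω = 2π·48.3 = 303.5 rad/s
For an in-line slider-crank, x = r cosθ + √(L² − r² sin²θ), so v = −rω sinθ·[1 + r cosθ/√(L² − r² sin²θ)].
With r = 0.0206 m, L = 0.0855 m, θ = 40.2°: √(L² − r² sin²θ) = 0.08446 m.
v = −0.0206·303.5·0.64546·[1 + 0.0206·0.76380/0.08446] = -4.7879 m/s.
|v| = 4.7879 m/s.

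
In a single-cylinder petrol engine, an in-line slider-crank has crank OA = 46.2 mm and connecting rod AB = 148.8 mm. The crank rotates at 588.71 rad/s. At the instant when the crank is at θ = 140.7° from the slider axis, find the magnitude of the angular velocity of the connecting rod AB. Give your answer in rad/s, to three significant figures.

ω = 588.7 rad/s
The rod makes angle φ with the slider axis where L sinφ = r sinθ; differentiating, L cosφ·φ̇ = r ω cosθ.
L cosφ = √(L² − r² sin²θ) = 0.14589 m.
|ω_rod| = r ω |cosθ| / √(L² − r² sin²θ) = 0.0462·588.7·0.77384/0.14589 = 144.26 rad/s.

144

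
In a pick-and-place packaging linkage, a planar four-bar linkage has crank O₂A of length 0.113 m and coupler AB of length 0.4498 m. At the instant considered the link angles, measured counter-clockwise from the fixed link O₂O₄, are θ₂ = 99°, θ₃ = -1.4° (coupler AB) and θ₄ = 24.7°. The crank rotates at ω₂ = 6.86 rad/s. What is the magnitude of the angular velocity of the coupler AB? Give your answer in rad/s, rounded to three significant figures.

ω₂ = 6.86 rad/s
Differentiating the loop-closure r₂e^{iθ₂}+r₃e^{iθ₃}=r₁+r₄e^{iθ₄} gives r₂ω₂e^{iθ₂}+r₃ω₃e^{iθ₃}=r₄ω₄e^{iθ₄}.
Eliminating the other unknown: ω₃ = r₂ω₂ sin(θ₄−θ₂) / [r₃ sin(θ₃−θ₄)].
Numerator sine = -0.96269; denominator sine = -0.43994.
Result = 0.113·6.86·(-0.96269) / (0.4498·(-0.43994)) = +3.7712 rad/s; magnitude 3.7712 rad/s.

3.77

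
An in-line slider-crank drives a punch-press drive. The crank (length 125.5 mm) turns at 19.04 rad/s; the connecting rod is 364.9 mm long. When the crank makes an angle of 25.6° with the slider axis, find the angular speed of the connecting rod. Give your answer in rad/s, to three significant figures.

ω = 19.04 rad/s
The rod makes angle φ with the slider axis where L sinφ = r sinθ; differentiating, L cosφ·φ̇ = r ω cosθ.
L cosφ = √(L² − r² sin²θ) = 0.36085 m.
|ω_rod| = r ω |cosθ| / √(L² − r² sin²θ) = 0.1255·19.04·0.90183/0.36085 = 5.9719 rad/s.

5.97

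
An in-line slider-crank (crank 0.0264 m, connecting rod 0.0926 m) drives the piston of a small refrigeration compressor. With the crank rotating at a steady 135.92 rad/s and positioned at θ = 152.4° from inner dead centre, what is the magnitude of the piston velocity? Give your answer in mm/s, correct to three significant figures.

1240

ω = 135.9 rad/s
For an in-line slider-crank, x = r cosθ + √(L² − r² sin²θ), so v = −rω sinθ·[1 + r cosθ/√(L² − r² sin²θ)].
With r = 0.0264 m, L = 0.0926 m, θ = 152.4°: √(L² − r² sin²θ) = 0.091789 m.
v = −0.0264·135.9·0.46330·[1 + 0.0264·-0.88620/0.091789] = -1.2387 m/s.
|v| = 1.2387 m/s = 1238.7 mm/s.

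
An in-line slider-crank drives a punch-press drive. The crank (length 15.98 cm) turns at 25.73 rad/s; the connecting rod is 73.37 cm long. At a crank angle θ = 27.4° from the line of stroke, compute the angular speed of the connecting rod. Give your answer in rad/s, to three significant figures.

5.00

ω = 25.73 rad/s
The rod makes angle φ with the slider axis where L sinφ = r sinθ; differentiating, L cosφ·φ̇ = r ω cosθ.
L cosφ = √(L² − r² sin²θ) = 0.73001 m.
|ω_rod| = r ω |cosθ| / √(L² − r² sin²θ) = 0.1598·25.73·0.88782/0.73001 = 5.0005 rad/s.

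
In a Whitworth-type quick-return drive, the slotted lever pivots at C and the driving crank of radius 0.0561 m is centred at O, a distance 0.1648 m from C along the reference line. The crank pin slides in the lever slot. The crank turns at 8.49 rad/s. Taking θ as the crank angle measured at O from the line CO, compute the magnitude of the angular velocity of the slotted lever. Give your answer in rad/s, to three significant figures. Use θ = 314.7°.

ω = 8.49 rad/s
Crank pin A relative to C: A = (d + r cosθ, r sinθ); lever angle φ = atan2(r sinθ, d + r cosθ).
Differentiating tanφ: φ̇ = rω(d cosθ + r)/(d² + r² + 2dr cosθ).
d² + r² + 2dr cosθ = |CA|² = 0.0433124 m²;  d cosθ + r = +0.17202 m.
|ω_lever| = |0.0561·8.49·+0.17202| / 0.0433124 = 1.8916 rad/s.

1.89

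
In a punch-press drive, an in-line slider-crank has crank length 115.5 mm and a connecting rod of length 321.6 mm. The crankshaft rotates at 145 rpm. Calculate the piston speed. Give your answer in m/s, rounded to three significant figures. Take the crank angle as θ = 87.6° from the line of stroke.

1.78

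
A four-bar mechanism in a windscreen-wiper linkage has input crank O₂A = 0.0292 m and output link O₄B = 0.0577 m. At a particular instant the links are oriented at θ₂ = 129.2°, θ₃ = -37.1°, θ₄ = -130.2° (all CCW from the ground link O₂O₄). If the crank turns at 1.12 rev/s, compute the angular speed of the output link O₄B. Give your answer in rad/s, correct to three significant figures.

0.845

ω₂ = 7.037 rad/s (from 1.12 rev/s).
Differentiating the loop-closure r₂e^{iθ₂}+r₃e^{iθ₃}=r₁+r₄e^{iθ₄} gives r₂ω₂e^{iθ₂}+r₃ω₃e^{iθ₃}=r₄ω₄e^{iθ₄}.
Eliminating the other unknown: ω₄ = r₂ω₂ sin(θ₂−θ₃) / [r₄ sin(θ₄−θ₃)].
Numerator sine = +0.23684; denominator sine = -0.99854.
Result = 0.0292·7.037·(+0.23684) / (0.0577·(-0.99854)) = -0.84468 rad/s; magnitude 0.84468 rad/s.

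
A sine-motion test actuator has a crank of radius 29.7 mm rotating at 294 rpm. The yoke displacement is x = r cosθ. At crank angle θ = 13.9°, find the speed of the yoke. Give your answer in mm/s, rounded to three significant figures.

ω = 30.79 rad/s (from 294 rpm).
x = r cosθ ⇒ ẋ = −rω sinθ.
|v| = rω|sinθ| = 0.0297·30.79·|sin 13.9°| = 0.21966 m/s = 219.66 mm/s.

220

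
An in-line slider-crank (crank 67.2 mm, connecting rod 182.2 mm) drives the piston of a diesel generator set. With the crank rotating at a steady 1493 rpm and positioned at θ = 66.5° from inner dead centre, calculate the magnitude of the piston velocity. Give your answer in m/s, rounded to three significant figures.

11.1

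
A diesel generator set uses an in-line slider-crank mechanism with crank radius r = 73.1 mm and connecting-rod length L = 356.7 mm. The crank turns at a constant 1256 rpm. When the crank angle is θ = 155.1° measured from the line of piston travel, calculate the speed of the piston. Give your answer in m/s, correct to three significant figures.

3.29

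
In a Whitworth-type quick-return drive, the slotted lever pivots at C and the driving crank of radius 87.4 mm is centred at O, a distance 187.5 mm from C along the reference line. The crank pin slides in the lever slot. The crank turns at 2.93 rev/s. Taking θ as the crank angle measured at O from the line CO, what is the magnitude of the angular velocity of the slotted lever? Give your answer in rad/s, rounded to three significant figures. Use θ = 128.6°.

2.13

ω = 18.41 rad/s (from 2.93 rev/s).
Crank pin A relative to C: A = (d + r cosθ, r sinθ); lever angle φ = atan2(r sinθ, d + r cosθ).
Differentiating tanφ: φ̇ = rω(d cosθ + r)/(d² + r² + 2dr cosθ).
d² + r² + 2dr cosθ = |CA|² = 0.0223474 m²;  d cosθ + r = -0.029577 m.
|ω_lever| = |0.0874·18.41·-0.029577| / 0.0223474 = 2.1296 rad/s.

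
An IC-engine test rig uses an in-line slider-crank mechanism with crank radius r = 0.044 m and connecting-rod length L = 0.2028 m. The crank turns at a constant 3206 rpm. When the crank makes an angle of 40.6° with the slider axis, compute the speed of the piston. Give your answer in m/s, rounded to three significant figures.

ω = 2π·3206/60 = 335.7 rad/s
For an in-line slider-crank, x = r cosθ + √(L² − r² sin²θ), so v = −rω sinθ·[1 + r cosθ/√(L² − r² sin²θ)].
With r = 0.044 m, L = 0.2028 m, θ = 40.6°: √(L² − r² sin²θ) = 0.20077 m.
v = −0.044·335.7·0.65077·[1 + 0.044·0.75927/0.20077] = -11.213 m/s.
|v| = 11.213 m/s.

11.2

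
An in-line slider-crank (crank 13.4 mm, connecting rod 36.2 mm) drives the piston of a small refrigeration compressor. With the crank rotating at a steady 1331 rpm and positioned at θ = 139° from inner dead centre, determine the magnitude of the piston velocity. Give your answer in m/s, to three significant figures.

ω = 2π·1331/60 = 139.4 rad/s
For an in-line slider-crank, x = r cosθ + √(L² − r² sin²θ), so v = −rω sinθ·[1 + r cosθ/√(L² − r² sin²θ)].
With r = 0.0134 m, L = 0.0362 m, θ = 139°: √(L² − r² sin²θ) = 0.035116 m.
v = −0.0134·139.4·0.65606·[1 + 0.0134·-0.75471/0.035116] = -0.87245 m/s.
|v| = 0.87245 m/s.

0.872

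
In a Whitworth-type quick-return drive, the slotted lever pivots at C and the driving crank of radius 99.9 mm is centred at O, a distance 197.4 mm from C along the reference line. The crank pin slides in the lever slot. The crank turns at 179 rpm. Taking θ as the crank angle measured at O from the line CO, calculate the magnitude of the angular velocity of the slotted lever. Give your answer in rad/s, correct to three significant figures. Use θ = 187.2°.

18.3

ω = 18.74 rad/s (from 179 rpm).
Crank pin A relative to C: A = (d + r cosθ, r sinθ); lever angle φ = atan2(r sinθ, d + r cosθ).
Differentiating tanφ: φ̇ = rω(d cosθ + r)/(d² + r² + 2dr cosθ).
d² + r² + 2dr cosθ = |CA|² = 0.00981725 m²;  d cosθ + r = -0.095943 m.
|ω_lever| = |0.0999·18.74·-0.095943| / 0.00981725 = 18.301 rad/s.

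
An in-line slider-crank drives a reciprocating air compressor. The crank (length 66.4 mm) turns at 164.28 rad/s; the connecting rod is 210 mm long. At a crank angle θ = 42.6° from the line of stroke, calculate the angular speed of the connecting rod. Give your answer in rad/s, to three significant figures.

ω = 164.3 rad/s
The rod makes angle φ with the slider axis where L sinφ = r sinθ; differentiating, L cosφ·φ̇ = r ω cosθ.
L cosφ = √(L² − r² sin²θ) = 0.20513 m.
|ω_rod| = r ω |cosθ| / √(L² − r² sin²θ) = 0.0664·164.3·0.73610/0.20513 = 39.143 rad/s.

39.1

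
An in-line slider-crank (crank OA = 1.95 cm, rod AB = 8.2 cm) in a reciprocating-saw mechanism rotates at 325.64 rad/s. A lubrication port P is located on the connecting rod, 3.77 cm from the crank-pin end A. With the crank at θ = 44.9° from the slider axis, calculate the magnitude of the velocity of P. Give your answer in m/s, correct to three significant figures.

ω = 325.6 rad/s.  Crank-pin speed |V_A| = rω = 6.35 m/s, perpendicular to OA.
Rod angle: sinφ = −(r/L) sinθ ⇒ φ = -9.663°; ω_rod = −rω cosθ/√(L²−r²sin²θ) = -55.642 rad/s.
V_P = V_A + ω_rod × AP, with AP = 0.0377 m along the rod.
Components: V_Px = −rω sinθ − a·ω_rod·sinφ = -4.8344 m/s;  V_Py = rω cosθ + a·ω_rod·cosφ = +2.43 m/s.
|V_P| = √(V_Px² + V_Py²) = 5.4107 m/s.

5.41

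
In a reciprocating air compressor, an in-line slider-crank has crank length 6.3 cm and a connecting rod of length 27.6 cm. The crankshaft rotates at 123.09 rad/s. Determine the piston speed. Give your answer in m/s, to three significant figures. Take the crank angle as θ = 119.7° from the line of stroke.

5.96

ω = 123.1 rad/s
For an in-line slider-crank, x = r cosθ + √(L² − r² sin²θ), so v = −rω sinθ·[1 + r cosθ/√(L² − r² sin²θ)].
With r = 0.063 m, L = 0.276 m, θ = 119.7°: √(L² − r² sin²θ) = 0.27052 m.
v = −0.063·123.1·0.86863·[1 + 0.063·-0.49546/0.27052] = -5.9587 m/s.
|v| = 5.9587 m/s.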